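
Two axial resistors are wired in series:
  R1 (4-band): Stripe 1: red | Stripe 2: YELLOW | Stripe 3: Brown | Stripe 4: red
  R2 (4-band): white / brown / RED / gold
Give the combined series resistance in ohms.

R1: red, yellow → 24; brown ×10 → 240 Ω.
R2: white, brown → 91; red ×10^2 → 9100 Ω.
Series: 240 + 9100 = 9340 Ω.

9340 Ω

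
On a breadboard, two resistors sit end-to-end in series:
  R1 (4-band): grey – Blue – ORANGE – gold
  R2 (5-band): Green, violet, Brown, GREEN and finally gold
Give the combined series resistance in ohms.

57186000 Ω

R1: grey, blue → 86; orange ×10^3 → 86000 Ω.
R2: green, violet, brown → 571; green ×10^5 → 57100000 Ω.
Series: 86000 + 57100000 = 57186000 Ω.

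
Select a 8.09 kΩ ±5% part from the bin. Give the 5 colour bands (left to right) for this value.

grey, black, white, brown, gold

8090 Ω = 809 × 10^1.
8 → grey
0 → black
9 → white
Multiplier 10^1 → brown.
±5% tolerance → gold.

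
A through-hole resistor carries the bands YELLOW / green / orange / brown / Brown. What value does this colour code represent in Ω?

Yellow → 4 (first significant figure)
Green → 5 (second significant figure)
Orange → 3 (third significant figure)
Brown → ×10 multiplier
453 × 10 = 4530 Ω

4530 Ω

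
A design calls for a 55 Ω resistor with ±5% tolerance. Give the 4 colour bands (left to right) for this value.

green, green, black, gold

55 Ω = 55 × 10^0.
5 → green
5 → green
Multiplier 10^0 → black.
±5% tolerance → gold.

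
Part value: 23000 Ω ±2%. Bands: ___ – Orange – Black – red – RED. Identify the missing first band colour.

23000 Ω = 230 × 10^2.
The first band gives digit 2 of the significand, and 2 is red.

red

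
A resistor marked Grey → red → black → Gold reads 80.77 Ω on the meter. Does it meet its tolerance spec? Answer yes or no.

Grey → 8 (first significant figure)
Red → 2 (second significant figure)
Black → ×1 multiplier
Gold → ±5% tolerance
82 × 1 = 82 Ω
Allowed range: 77.9 Ω to 86.1 Ω.
80.77 Ω lies inside that range.

yes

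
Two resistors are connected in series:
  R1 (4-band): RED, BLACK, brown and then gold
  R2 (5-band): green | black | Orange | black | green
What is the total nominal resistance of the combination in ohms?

703 Ω

R1: red, black → 20; brown ×10 → 200 Ω.
R2: green, black, orange → 503; black ×1 → 503 Ω.
Series: 200 + 503 = 703 Ω.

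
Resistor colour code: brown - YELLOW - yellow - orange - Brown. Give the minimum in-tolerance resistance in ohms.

Brown → 1 (first significant figure)
Yellow → 4 (second significant figure)
Yellow → 4 (third significant figure)
Orange → ×10^3 multiplier
Brown → ±1% tolerance
144 × 1000 = 144000 Ω
Minimum = 144000 × (1 − 1/100) = 142560 Ω.

142560 Ω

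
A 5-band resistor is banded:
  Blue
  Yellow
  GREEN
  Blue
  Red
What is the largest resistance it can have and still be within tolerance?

Blue → 6 (first significant figure)
Yellow → 4 (second significant figure)
Green → 5 (third significant figure)
Blue → ×10^6 multiplier
Red → ±2% tolerance
645 × 1000000 = 645000000 Ω
Largest = 645000000 × (1 + 2/100) = 657900000 Ω.

657900000 Ω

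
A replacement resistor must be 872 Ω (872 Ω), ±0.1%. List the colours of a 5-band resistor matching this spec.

872 Ω = 872 × 10^0.
8 → grey
7 → violet
2 → red
Multiplier 10^0 → black.
±0.1% tolerance → violet.

grey, violet, red, black, violet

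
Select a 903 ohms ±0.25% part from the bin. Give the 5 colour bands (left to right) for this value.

903 Ω = 903 × 10^0.
9 → white
0 → black
3 → orange
Multiplier 10^0 → black.
±0.25% tolerance → blue.

white, black, orange, black, blue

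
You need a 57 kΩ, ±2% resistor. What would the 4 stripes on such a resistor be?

57000 Ω = 57 × 10^3.
5 → green
7 → violet
Multiplier 10^3 → orange.
±2% tolerance → red.

green, violet, orange, red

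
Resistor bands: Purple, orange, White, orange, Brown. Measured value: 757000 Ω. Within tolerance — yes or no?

Violet → 7 (first significant figure)
Orange → 3 (second significant figure)
White → 9 (third significant figure)
Orange → ×10^3 multiplier
Brown → ±1% tolerance
739 × 1000 = 739000 Ω
Allowed range: 731610 Ω to 746390 Ω.
757000 Ω lies outside that range.

no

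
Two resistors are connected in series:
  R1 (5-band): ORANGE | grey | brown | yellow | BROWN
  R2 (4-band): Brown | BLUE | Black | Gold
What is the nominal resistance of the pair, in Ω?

R1: orange, grey, brown → 381; yellow ×10^4 → 3810000 Ω.
R2: brown, blue → 16; black ×1 → 16 Ω.
Series: 3810000 + 16 = 3810016 Ω.

3810016 Ω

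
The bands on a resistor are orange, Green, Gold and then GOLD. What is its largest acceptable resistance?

Orange → 3 (first significant figure)
Green → 5 (second significant figure)
Gold → ×0.1 multiplier
Gold → ±5% tolerance
35 × 0.1 = 3.5 Ω
Largest = 3.5 × (1 + 5/100) = 3.675 Ω.

3.675 Ω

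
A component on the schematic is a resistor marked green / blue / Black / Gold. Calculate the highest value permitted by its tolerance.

Green → 5 (first significant figure)
Blue → 6 (second significant figure)
Black → ×1 multiplier
Gold → ±5% tolerance
56 × 1 = 56 Ω
Highest = 56 × (1 + 5/100) = 58.8 Ω.

58.8 Ω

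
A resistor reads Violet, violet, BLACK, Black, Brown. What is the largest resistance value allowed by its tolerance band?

Violet → 7 (first significant figure)
Violet → 7 (second significant figure)
Black → 0 (third significant figure)
Black → ×1 multiplier
Brown → ±1% tolerance
770 × 1 = 770 Ω
Largest = 770 × (1 + 1/100) = 777.7 Ω.

777.7 Ω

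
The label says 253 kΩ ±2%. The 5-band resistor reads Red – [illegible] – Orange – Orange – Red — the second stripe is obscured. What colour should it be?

green

253000 Ω = 253 × 10^3.
The second band gives digit 5 of the significand, and 5 is green.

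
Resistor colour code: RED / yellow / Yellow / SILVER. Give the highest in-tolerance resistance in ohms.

264000 Ω

Red → 2 (first significant figure)
Yellow → 4 (second significant figure)
Yellow → ×10^4 multiplier
Silver → ±10% tolerance
24 × 10000 = 240000 Ω
Highest = 240000 × (1 + 10/100) = 264000 Ω.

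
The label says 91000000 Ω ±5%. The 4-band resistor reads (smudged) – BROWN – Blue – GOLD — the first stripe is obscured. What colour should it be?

white

91000000 Ω = 91 × 10^6.
The first band gives digit 9 of the significand, and 9 is white.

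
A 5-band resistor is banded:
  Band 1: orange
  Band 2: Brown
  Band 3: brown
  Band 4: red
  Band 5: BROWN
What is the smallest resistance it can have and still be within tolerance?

30789 Ω

Orange → 3 (first significant figure)
Brown → 1 (second significant figure)
Brown → 1 (third significant figure)
Red → ×10^2 multiplier
Brown → ±1% tolerance
311 × 100 = 31100 Ω
Smallest = 31100 × (1 − 1/100) = 30789 Ω.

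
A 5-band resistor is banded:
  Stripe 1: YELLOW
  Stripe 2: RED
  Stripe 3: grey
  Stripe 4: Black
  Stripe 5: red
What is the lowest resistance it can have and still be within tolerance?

419.44 Ω

Yellow → 4 (first significant figure)
Red → 2 (second significant figure)
Grey → 8 (third significant figure)
Black → ×1 multiplier
Red → ±2% tolerance
428 × 1 = 428 Ω
Lowest = 428 × (1 − 2/100) = 419.44 Ω.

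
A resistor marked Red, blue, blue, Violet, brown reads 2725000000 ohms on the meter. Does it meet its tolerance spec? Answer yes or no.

no

Red → 2 (first significant figure)
Blue → 6 (second significant figure)
Blue → 6 (third significant figure)
Violet → ×10^7 multiplier
Brown → ±1% tolerance
266 × 10000000 = 2660000000 Ω
Allowed range: 2633400000 Ω to 2686600000 Ω.
2725000000 ohms lies outside that range.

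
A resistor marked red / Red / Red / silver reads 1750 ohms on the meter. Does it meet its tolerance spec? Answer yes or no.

no

Red → 2 (first significant figure)
Red → 2 (second significant figure)
Red → ×10^2 multiplier
Silver → ±10% tolerance
22 × 100 = 2200 Ω
Allowed range: 1980 Ω to 2420 Ω.
1750 ohms lies outside that range.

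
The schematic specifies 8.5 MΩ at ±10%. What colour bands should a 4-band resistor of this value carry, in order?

grey, green, green, silver

8500000 Ω = 85 × 10^5.
8 → grey
5 → green
Multiplier 10^5 → green.
±10% tolerance → silver.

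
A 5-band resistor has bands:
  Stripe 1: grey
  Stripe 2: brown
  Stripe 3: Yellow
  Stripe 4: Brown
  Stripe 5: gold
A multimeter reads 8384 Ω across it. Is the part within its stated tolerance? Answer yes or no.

yes

Grey → 8 (first significant figure)
Brown → 1 (second significant figure)
Yellow → 4 (third significant figure)
Brown → ×10 multiplier
Gold → ±5% tolerance
814 × 10 = 8140 Ω
Allowed range: 7733 Ω to 8547 Ω.
8384 Ω lies inside that range.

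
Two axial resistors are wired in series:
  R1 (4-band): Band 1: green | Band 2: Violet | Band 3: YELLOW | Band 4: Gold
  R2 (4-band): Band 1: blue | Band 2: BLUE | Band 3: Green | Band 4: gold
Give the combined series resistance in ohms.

R1: green, violet → 57; yellow ×10^4 → 570000 Ω.
R2: blue, blue → 66; green ×10^5 → 6600000 Ω.
Series: 570000 + 6600000 = 7170000 Ω.

7170000 Ω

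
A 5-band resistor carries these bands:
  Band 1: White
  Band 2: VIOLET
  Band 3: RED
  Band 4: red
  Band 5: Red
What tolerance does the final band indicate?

The last band, red, is the tolerance band.
Red corresponds to ±2%.

±2%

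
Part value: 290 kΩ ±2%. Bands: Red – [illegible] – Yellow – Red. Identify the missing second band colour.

white

290000 Ω = 29 × 10^4.
The second band gives digit 9 of the significand, and 9 is white.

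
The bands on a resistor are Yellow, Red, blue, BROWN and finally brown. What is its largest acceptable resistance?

4302.6 Ω

Yellow → 4 (first significant figure)
Red → 2 (second significant figure)
Blue → 6 (third significant figure)
Brown → ×10 multiplier
Brown → ±1% tolerance
426 × 10 = 4260 Ω
Largest = 4260 × (1 + 1/100) = 4302.6 Ω.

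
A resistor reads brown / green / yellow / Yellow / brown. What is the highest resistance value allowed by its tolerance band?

1555400 Ω

Brown → 1 (first significant figure)
Green → 5 (second significant figure)
Yellow → 4 (third significant figure)
Yellow → ×10^4 multiplier
Brown → ±1% tolerance
154 × 10000 = 1540000 Ω
Highest = 1540000 × (1 + 1/100) = 1555400 Ω.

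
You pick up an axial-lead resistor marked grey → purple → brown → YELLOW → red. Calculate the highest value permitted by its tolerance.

8884200 Ω

Grey → 8 (first significant figure)
Violet → 7 (second significant figure)
Brown → 1 (third significant figure)
Yellow → ×10^4 multiplier
Red → ±2% tolerance
871 × 10000 = 8710000 Ω
Highest = 8710000 × (1 + 2/100) = 8884200 Ω.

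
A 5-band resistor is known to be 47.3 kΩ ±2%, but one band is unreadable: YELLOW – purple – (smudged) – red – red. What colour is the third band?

orange

47300 Ω = 473 × 10^2.
The third band gives digit 3 of the significand, and 3 is orange.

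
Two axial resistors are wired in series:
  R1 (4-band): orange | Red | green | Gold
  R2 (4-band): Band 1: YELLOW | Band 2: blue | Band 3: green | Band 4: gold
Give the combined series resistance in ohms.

7800000 Ω

R1: orange, red → 32; green ×10^5 → 3200000 Ω.
R2: yellow, blue → 46; green ×10^5 → 4600000 Ω.
Series: 3200000 + 4600000 = 7800000 Ω.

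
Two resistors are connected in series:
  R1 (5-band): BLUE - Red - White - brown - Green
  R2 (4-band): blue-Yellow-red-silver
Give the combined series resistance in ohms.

R1: blue, red, white → 629; brown ×10 → 6290 Ω.
R2: blue, yellow → 64; red ×10^2 → 6400 Ω.
Series: 6290 + 6400 = 12690 Ω.

12690 Ω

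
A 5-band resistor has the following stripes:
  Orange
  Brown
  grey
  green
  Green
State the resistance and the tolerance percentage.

31800000 Ω ±0.5%

Orange → 3 (first significant figure)
Brown → 1 (second significant figure)
Grey → 8 (third significant figure)
Green → ×10^5 multiplier
Green → ±0.5% tolerance
318 × 100000 = 31800000 Ω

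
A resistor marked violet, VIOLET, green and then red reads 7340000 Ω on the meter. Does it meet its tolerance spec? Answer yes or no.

no

Violet → 7 (first significant figure)
Violet → 7 (second significant figure)
Green → ×10^5 multiplier
Red → ±2% tolerance
77 × 100000 = 7700000 Ω
Allowed range: 7546000 Ω to 7854000 Ω.
7340000 Ω lies outside that range.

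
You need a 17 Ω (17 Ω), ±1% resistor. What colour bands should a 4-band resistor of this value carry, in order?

brown, violet, black, brown

17 Ω = 17 × 10^0.
1 → brown
7 → violet
Multiplier 10^0 → black.
±1% tolerance → brown.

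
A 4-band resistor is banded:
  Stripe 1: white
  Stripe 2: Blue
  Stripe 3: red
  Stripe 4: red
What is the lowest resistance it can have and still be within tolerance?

9408 Ω

White → 9 (first significant figure)
Blue → 6 (second significant figure)
Red → ×10^2 multiplier
Red → ±2% tolerance
96 × 100 = 9600 Ω
Lowest = 9600 × (1 − 2/100) = 9408 Ω.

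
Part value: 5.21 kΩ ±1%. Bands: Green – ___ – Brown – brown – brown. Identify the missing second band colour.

red

5210 Ω = 521 × 10^1.
The second band gives digit 2 of the significand, and 2 is red.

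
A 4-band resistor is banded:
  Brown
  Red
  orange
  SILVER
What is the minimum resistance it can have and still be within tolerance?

Brown → 1 (first significant figure)
Red → 2 (second significant figure)
Orange → ×10^3 multiplier
Silver → ±10% tolerance
12 × 1000 = 12000 Ω
Minimum = 12000 × (1 − 10/100) = 10800 Ω.

10800 Ω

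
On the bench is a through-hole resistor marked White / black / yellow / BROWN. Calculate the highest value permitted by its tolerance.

909000 Ω

White → 9 (first significant figure)
Black → 0 (second significant figure)
Yellow → ×10^4 multiplier
Brown → ±1% tolerance
90 × 10000 = 900000 Ω
Highest = 900000 × (1 + 1/100) = 909000 Ω.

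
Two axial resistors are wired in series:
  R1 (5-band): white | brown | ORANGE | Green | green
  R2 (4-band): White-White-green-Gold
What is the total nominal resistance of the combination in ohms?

R1: white, brown, orange → 913; green ×10^5 → 91300000 Ω.
R2: white, white → 99; green ×10^5 → 9900000 Ω.
Series: 91300000 + 9900000 = 101200000 Ω.

101200000 Ω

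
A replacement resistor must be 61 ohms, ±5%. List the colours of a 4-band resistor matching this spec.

61 Ω = 61 × 10^0.
6 → blue
1 → brown
Multiplier 10^0 → black.
±5% tolerance → gold.

blue, brown, black, gold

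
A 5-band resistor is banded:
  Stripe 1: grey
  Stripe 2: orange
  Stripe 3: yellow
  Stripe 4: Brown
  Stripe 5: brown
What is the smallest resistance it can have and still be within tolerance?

8256.6 Ω

Grey → 8 (first significant figure)
Orange → 3 (second significant figure)
Yellow → 4 (third significant figure)
Brown → ×10 multiplier
Brown → ±1% tolerance
834 × 10 = 8340 Ω
Smallest = 8340 × (1 − 1/100) = 8256.6 Ω.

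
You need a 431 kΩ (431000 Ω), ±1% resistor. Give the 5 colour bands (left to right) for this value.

yellow, orange, brown, orange, brown

431000 Ω = 431 × 10^3.
4 → yellow
3 → orange
1 → brown
Multiplier 10^3 → orange.
±1% tolerance → brown.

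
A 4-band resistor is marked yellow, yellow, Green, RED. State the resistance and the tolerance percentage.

4400000 Ω ±2%

Yellow → 4 (first significant figure)
Yellow → 4 (second significant figure)
Green → ×10^5 multiplier
Red → ±2% tolerance
44 × 100000 = 4400000 Ω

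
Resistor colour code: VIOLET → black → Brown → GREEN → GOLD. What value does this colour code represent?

70100000 Ω

Violet → 7 (first significant figure)
Black → 0 (second significant figure)
Brown → 1 (third significant figure)
Green → ×10^5 multiplier
701 × 100000 = 70100000 Ω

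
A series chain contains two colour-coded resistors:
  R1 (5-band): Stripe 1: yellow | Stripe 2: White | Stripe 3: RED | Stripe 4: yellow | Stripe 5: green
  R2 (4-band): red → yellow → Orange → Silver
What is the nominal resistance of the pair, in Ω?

4944000 Ω

R1: yellow, white, red → 492; yellow ×10^4 → 4920000 Ω.
R2: red, yellow → 24; orange ×10^3 → 24000 Ω.
Series: 4920000 + 24000 = 4944000 Ω.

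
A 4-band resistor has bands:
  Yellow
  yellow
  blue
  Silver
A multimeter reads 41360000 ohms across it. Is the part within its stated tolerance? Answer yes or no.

yes

Yellow → 4 (first significant figure)
Yellow → 4 (second significant figure)
Blue → ×10^6 multiplier
Silver → ±10% tolerance
44 × 1000000 = 44000000 Ω
Allowed range: 39600000 Ω to 48400000 Ω.
41360000 ohms lies inside that range.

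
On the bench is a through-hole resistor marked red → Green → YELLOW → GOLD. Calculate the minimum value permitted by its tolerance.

Red → 2 (first significant figure)
Green → 5 (second significant figure)
Yellow → ×10^4 multiplier
Gold → ±5% tolerance
25 × 10000 = 250000 Ω
Minimum = 250000 × (1 − 5/100) = 237500 Ω.

237500 Ω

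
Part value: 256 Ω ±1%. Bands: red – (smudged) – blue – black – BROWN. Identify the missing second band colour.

256 Ω = 256 × 10^0.
The second band gives digit 5 of the significand, and 5 is green.

green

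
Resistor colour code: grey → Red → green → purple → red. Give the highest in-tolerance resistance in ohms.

8415000000 Ω

Grey → 8 (first significant figure)
Red → 2 (second significant figure)
Green → 5 (third significant figure)
Violet → ×10^7 multiplier
Red → ±2% tolerance
825 × 10000000 = 8250000000 Ω
Highest = 8250000000 × (1 + 2/100) = 8415000000 Ω.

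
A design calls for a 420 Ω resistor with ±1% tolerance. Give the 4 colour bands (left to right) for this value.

420 Ω = 42 × 10^1.
4 → yellow
2 → red
Multiplier 10^1 → brown.
±1% tolerance → brown.

yellow, red, brown, brown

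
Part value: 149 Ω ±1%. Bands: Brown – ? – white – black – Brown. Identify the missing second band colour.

yellow

149 Ω = 149 × 10^0.
The second band gives digit 4 of the significand, and 4 is yellow.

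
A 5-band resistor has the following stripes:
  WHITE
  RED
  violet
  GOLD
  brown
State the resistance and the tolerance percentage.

92.7 Ω ±1%

White → 9 (first significant figure)
Red → 2 (second significant figure)
Violet → 7 (third significant figure)
Gold → ×0.1 multiplier
Brown → ±1% tolerance
927 × 0.1 = 92.7 Ω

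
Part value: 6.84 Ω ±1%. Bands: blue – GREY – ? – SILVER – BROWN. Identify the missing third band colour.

6.84 Ω = 684 × 10^-2.
The third band gives digit 4 of the significand, and 4 is yellow.

yellow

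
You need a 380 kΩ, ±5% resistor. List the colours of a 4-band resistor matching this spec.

380000 Ω = 38 × 10^4.
3 → orange
8 → grey
Multiplier 10^4 → yellow.
±5% tolerance → gold.

orange, grey, yellow, gold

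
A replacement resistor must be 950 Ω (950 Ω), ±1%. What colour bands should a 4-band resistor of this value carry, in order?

white, green, brown, brown

950 Ω = 95 × 10^1.
9 → white
5 → green
Multiplier 10^1 → brown.
±1% tolerance → brown.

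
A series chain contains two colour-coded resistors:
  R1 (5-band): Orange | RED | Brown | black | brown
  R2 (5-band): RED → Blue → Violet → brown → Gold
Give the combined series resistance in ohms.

R1: orange, red, brown → 321; black ×1 → 321 Ω.
R2: red, blue, violet → 267; brown ×10 → 2670 Ω.
Series: 321 + 2670 = 2991 Ω.

2991 Ω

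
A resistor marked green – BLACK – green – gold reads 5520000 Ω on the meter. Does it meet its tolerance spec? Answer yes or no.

Green → 5 (first significant figure)
Black → 0 (second significant figure)
Green → ×10^5 multiplier
Gold → ±5% tolerance
50 × 100000 = 5000000 Ω
Allowed range: 4750000 Ω to 5250000 Ω.
5520000 Ω lies outside that range.

no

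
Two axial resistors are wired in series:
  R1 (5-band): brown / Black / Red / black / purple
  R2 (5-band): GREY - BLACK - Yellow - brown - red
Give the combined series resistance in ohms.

R1: brown, black, red → 102; black ×1 → 102 Ω.
R2: grey, black, yellow → 804; brown ×10 → 8040 Ω.
Series: 102 + 8040 = 8142 Ω.

8142 Ω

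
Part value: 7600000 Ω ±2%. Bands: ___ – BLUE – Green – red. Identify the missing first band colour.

violet

7600000 Ω = 76 × 10^5.
The first band gives digit 7 of the significand, and 7 is violet.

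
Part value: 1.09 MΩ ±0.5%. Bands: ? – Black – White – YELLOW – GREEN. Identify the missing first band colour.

1090000 Ω = 109 × 10^4.
The first band gives digit 1 of the significand, and 1 is brown.

brown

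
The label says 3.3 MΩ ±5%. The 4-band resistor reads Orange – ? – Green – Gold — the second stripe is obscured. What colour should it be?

3300000 Ω = 33 × 10^5.
The second band gives digit 3 of the significand, and 3 is orange.

orange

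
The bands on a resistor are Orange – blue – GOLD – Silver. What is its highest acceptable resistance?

Orange → 3 (first significant figure)
Blue → 6 (second significant figure)
Gold → ×0.1 multiplier
Silver → ±10% tolerance
36 × 0.1 = 3.6 Ω
Highest = 3.6 × (1 + 10/100) = 3.96 Ω.

3.96 Ω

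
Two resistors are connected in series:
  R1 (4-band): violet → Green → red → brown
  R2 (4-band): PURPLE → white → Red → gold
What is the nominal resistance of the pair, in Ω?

R1: violet, green → 75; red ×10^2 → 7500 Ω.
R2: violet, white → 79; red ×10^2 → 7900 Ω.
Series: 7500 + 7900 = 15400 Ω.

15400 Ω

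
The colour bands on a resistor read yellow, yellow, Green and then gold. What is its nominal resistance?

Yellow → 4 (first significant figure)
Yellow → 4 (second significant figure)
Green → ×10^5 multiplier
44 × 100000 = 4400000 Ω

4400000 Ω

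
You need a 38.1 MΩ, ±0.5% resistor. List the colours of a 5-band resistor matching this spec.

orange, grey, brown, green, green

38100000 Ω = 381 × 10^5.
3 → orange
8 → grey
1 → brown
Multiplier 10^5 → green.
±0.5% tolerance → green.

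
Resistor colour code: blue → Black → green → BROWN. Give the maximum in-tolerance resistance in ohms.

Blue → 6 (first significant figure)
Black → 0 (second significant figure)
Green → ×10^5 multiplier
Brown → ±1% tolerance
60 × 100000 = 6000000 Ω
Maximum = 6000000 × (1 + 1/100) = 6060000 Ω.

6060000 Ω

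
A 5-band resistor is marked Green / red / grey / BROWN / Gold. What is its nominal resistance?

5280 Ω

Green → 5 (first significant figure)
Red → 2 (second significant figure)
Grey → 8 (third significant figure)
Brown → ×10 multiplier
528 × 10 = 5280 Ω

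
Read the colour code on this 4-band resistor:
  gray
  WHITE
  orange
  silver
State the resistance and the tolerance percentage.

Grey → 8 (first significant figure)
White → 9 (second significant figure)
Orange → ×10^3 multiplier
Silver → ±10% tolerance
89 × 1000 = 89000 Ω

89000 Ω ±10%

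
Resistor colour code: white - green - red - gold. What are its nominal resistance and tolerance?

White → 9 (first significant figure)
Green → 5 (second significant figure)
Red → ×10^2 multiplier
Gold → ±5% tolerance
95 × 100 = 9500 Ω

9500 Ω ±5%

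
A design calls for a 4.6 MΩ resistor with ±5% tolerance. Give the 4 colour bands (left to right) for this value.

4600000 Ω = 46 × 10^5.
4 → yellow
6 → blue
Multiplier 10^5 → green.
±5% tolerance → gold.

yellow, blue, green, gold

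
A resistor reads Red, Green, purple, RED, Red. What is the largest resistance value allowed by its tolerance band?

26214 Ω

Red → 2 (first significant figure)
Green → 5 (second significant figure)
Violet → 7 (third significant figure)
Red → ×10^2 multiplier
Red → ±2% tolerance
257 × 100 = 25700 Ω
Largest = 25700 × (1 + 2/100) = 26214 Ω.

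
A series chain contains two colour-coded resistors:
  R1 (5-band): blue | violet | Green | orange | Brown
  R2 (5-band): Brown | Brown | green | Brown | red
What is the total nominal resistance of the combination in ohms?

676150 Ω

R1: blue, violet, green → 675; orange ×10^3 → 675000 Ω.
R2: brown, brown, green → 115; brown ×10 → 1150 Ω.
Series: 675000 + 1150 = 676150 Ω.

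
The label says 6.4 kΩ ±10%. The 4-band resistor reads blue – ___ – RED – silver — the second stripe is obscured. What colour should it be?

6400 Ω = 64 × 10^2.
The second band gives digit 4 of the significand, and 4 is yellow.

yellow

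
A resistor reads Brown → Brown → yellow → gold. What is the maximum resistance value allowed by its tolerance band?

115500 Ω

Brown → 1 (first significant figure)
Brown → 1 (second significant figure)
Yellow → ×10^4 multiplier
Gold → ±5% tolerance
11 × 10000 = 110000 Ω
Maximum = 110000 × (1 + 5/100) = 115500 Ω.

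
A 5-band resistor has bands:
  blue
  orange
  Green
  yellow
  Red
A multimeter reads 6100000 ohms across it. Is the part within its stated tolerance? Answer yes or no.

no

Blue → 6 (first significant figure)
Orange → 3 (second significant figure)
Green → 5 (third significant figure)
Yellow → ×10^4 multiplier
Red → ±2% tolerance
635 × 10000 = 6350000 Ω
Allowed range: 6223000 Ω to 6477000 Ω.
6100000 ohms lies outside that range.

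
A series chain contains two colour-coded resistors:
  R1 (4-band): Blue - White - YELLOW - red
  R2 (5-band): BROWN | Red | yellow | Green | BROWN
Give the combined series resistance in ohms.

13090000 Ω

R1: blue, white → 69; yellow ×10^4 → 690000 Ω.
R2: brown, red, yellow → 124; green ×10^5 → 12400000 Ω.
Series: 690000 + 12400000 = 13090000 Ω.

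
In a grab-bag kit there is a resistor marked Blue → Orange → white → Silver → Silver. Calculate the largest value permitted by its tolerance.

Blue → 6 (first significant figure)
Orange → 3 (second significant figure)
White → 9 (third significant figure)
Silver → ×0.01 multiplier
Silver → ±10% tolerance
639 × 0.01 = 6.39 Ω
Largest = 6.39 × (1 + 10/100) = 7.029 Ω.

7.029 Ω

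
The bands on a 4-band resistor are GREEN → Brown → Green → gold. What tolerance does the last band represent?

The last band, gold, is the tolerance band.
Gold corresponds to ±5%.

±5%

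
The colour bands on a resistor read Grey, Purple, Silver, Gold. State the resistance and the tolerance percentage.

0.87 Ω ±5%

Grey → 8 (first significant figure)
Violet → 7 (second significant figure)
Silver → ×0.01 multiplier
Gold → ±5% tolerance
87 × 0.01 = 0.87 Ω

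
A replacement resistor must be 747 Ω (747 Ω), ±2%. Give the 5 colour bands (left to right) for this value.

747 Ω = 747 × 10^0.
7 → violet
4 → yellow
7 → violet
Multiplier 10^0 → black.
±2% tolerance → red.

violet, yellow, violet, black, red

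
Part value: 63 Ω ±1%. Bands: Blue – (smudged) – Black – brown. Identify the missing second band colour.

orange

63 Ω = 63 × 10^0.
The second band gives digit 3 of the significand, and 3 is orange.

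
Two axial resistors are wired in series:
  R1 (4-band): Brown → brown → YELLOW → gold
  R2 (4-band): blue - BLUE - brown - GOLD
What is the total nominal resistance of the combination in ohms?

110660 Ω

R1: brown, brown → 11; yellow ×10^4 → 110000 Ω.
R2: blue, blue → 66; brown ×10 → 660 Ω.
Series: 110000 + 660 = 110660 Ω.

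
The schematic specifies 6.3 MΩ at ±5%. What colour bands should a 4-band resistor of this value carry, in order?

6300000 Ω = 63 × 10^5.
6 → blue
3 → orange
Multiplier 10^5 → green.
±5% tolerance → gold.

blue, orange, green, gold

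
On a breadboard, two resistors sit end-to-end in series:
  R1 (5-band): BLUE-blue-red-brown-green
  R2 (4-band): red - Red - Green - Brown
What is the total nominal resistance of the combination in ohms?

R1: blue, blue, red → 662; brown ×10 → 6620 Ω.
R2: red, red → 22; green ×10^5 → 2200000 Ω.
Series: 6620 + 2200000 = 2206620 Ω.

2206620 Ω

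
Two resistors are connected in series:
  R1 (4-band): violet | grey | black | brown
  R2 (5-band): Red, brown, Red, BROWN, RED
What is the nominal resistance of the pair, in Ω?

R1: violet, grey → 78; black ×1 → 78 Ω.
R2: red, brown, red → 212; brown ×10 → 2120 Ω.
Series: 78 + 2120 = 2198 Ω.

2198 Ω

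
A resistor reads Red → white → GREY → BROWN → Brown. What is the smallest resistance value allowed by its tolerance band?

Red → 2 (first significant figure)
White → 9 (second significant figure)
Grey → 8 (third significant figure)
Brown → ×10 multiplier
Brown → ±1% tolerance
298 × 10 = 2980 Ω
Smallest = 2980 × (1 − 1/100) = 2950.2 Ω.

2950.2 Ω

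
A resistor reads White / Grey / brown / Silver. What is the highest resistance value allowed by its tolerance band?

1078 Ω

White → 9 (first significant figure)
Grey → 8 (second significant figure)
Brown → ×10 multiplier
Silver → ±10% tolerance
98 × 10 = 980 Ω
Highest = 980 × (1 + 10/100) = 1078 Ω.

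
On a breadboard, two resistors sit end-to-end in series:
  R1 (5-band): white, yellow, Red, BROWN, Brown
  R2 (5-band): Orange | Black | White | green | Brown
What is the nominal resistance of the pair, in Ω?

R1: white, yellow, red → 942; brown ×10 → 9420 Ω.
R2: orange, black, white → 309; green ×10^5 → 30900000 Ω.
Series: 9420 + 30900000 = 30909420 Ω.

30909420 Ω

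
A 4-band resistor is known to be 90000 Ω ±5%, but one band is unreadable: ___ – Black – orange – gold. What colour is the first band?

90000 Ω = 90 × 10^3.
The first band gives digit 9 of the significand, and 9 is white.

white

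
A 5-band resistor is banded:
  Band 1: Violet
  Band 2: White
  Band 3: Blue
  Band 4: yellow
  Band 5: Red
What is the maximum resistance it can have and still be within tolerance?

Violet → 7 (first significant figure)
White → 9 (second significant figure)
Blue → 6 (third significant figure)
Yellow → ×10^4 multiplier
Red → ±2% tolerance
796 × 10000 = 7960000 Ω
Maximum = 7960000 × (1 + 2/100) = 8119200 Ω.

8119200 Ω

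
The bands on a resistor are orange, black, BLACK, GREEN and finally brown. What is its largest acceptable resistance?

30300000 Ω

Orange → 3 (first significant figure)
Black → 0 (second significant figure)
Black → 0 (third significant figure)
Green → ×10^5 multiplier
Brown → ±1% tolerance
300 × 100000 = 30000000 Ω
Largest = 30000000 × (1 + 1/100) = 30300000 Ω.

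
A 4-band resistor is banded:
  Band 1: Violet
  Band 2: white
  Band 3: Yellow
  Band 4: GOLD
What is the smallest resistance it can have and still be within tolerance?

750500 Ω

Violet → 7 (first significant figure)
White → 9 (second significant figure)
Yellow → ×10^4 multiplier
Gold → ±5% tolerance
79 × 10000 = 790000 Ω
Smallest = 790000 × (1 − 5/100) = 750500 Ω.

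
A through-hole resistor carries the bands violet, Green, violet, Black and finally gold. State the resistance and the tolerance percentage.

Violet → 7 (first significant figure)
Green → 5 (second significant figure)
Violet → 7 (third significant figure)
Black → ×1 multiplier
Gold → ±5% tolerance
757 × 1 = 757 Ω

757 Ω ±5%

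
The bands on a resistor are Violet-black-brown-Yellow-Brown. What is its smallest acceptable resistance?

6939900 Ω

Violet → 7 (first significant figure)
Black → 0 (second significant figure)
Brown → 1 (third significant figure)
Yellow → ×10^4 multiplier
Brown → ±1% tolerance
701 × 10000 = 7010000 Ω
Smallest = 7010000 × (1 − 1/100) = 6939900 Ω.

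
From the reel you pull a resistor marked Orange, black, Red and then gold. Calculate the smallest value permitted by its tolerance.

Orange → 3 (first significant figure)
Black → 0 (second significant figure)
Red → ×10^2 multiplier
Gold → ±5% tolerance
30 × 100 = 3000 Ω
Smallest = 3000 × (1 − 5/100) = 2850 Ω.

2850 Ω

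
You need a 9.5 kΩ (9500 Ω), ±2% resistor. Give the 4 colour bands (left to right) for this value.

white, green, red, red

9500 Ω = 95 × 10^2.
9 → white
5 → green
Multiplier 10^2 → red.
±2% tolerance → red.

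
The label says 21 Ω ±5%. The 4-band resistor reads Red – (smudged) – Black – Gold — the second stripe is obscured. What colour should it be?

brown

21 Ω = 21 × 10^0.
The second band gives digit 1 of the significand, and 1 is brown.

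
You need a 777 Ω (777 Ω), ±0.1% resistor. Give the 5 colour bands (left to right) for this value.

violet, violet, violet, black, violet

777 Ω = 777 × 10^0.
7 → violet
7 → violet
7 → violet
Multiplier 10^0 → black.
±0.1% tolerance → violet.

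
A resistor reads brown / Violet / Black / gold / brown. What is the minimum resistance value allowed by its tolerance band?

16.83 Ω

Brown → 1 (first significant figure)
Violet → 7 (second significant figure)
Black → 0 (third significant figure)
Gold → ×0.1 multiplier
Brown → ±1% tolerance
170 × 0.1 = 17 Ω
Minimum = 17 × (1 − 1/100) = 16.83 Ω.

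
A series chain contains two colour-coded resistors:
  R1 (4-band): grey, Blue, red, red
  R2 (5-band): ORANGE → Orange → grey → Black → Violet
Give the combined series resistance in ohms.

8938 Ω

R1: grey, blue → 86; red ×10^2 → 8600 Ω.
R2: orange, orange, grey → 338; black ×1 → 338 Ω.
Series: 8600 + 338 = 8938 Ω.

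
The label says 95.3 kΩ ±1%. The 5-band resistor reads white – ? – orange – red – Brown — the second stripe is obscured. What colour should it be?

95300 Ω = 953 × 10^2.
The second band gives digit 5 of the significand, and 5 is green.

green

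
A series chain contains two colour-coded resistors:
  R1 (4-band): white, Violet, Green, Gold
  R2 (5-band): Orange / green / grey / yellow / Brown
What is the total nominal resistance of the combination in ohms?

R1: white, violet → 97; green ×10^5 → 9700000 Ω.
R2: orange, green, grey → 358; yellow ×10^4 → 3580000 Ω.
Series: 9700000 + 3580000 = 13280000 Ω.

13280000 Ω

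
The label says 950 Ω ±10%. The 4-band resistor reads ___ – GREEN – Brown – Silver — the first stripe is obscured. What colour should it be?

950 Ω = 95 × 10^1.
The first band gives digit 9 of the significand, and 9 is white.

white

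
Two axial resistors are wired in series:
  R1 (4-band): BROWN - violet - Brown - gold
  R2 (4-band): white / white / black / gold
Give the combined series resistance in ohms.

R1: brown, violet → 17; brown ×10 → 170 Ω.
R2: white, white → 99; black ×1 → 99 Ω.
Series: 170 + 99 = 269 Ω.

269 Ω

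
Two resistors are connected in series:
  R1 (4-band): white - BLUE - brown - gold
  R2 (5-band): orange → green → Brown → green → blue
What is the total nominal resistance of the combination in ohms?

R1: white, blue → 96; brown ×10 → 960 Ω.
R2: orange, green, brown → 351; green ×10^5 → 35100000 Ω.
Series: 960 + 35100000 = 35100960 Ω.

35100960 Ω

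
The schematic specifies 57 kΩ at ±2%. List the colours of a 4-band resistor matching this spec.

57000 Ω = 57 × 10^3.
5 → green
7 → violet
Multiplier 10^3 → orange.
±2% tolerance → red.

green, violet, orange, red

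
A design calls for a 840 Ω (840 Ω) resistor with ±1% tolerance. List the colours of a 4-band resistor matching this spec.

grey, yellow, brown, brown

840 Ω = 84 × 10^1.
8 → grey
4 → yellow
Multiplier 10^1 → brown.
±1% tolerance → brown.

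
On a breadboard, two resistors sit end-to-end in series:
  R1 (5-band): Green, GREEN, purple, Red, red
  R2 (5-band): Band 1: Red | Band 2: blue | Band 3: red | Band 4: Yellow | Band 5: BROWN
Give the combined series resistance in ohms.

R1: green, green, violet → 557; red ×10^2 → 55700 Ω.
R2: red, blue, red → 262; yellow ×10^4 → 2620000 Ω.
Series: 55700 + 2620000 = 2675700 Ω.

2675700 Ω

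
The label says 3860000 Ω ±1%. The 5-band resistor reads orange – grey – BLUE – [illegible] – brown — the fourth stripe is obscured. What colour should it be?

3860000 Ω = 386 × 10^4.
The fourth band is the multiplier, 10^4, which is yellow.

yellow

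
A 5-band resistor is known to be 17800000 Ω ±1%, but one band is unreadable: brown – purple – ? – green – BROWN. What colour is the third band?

17800000 Ω = 178 × 10^5.
The third band gives digit 8 of the significand, and 8 is grey.

grey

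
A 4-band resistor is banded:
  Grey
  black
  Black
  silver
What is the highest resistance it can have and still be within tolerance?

Grey → 8 (first significant figure)
Black → 0 (second significant figure)
Black → ×1 multiplier
Silver → ±10% tolerance
80 × 1 = 80 Ω
Highest = 80 × (1 + 10/100) = 88 Ω.

88 Ω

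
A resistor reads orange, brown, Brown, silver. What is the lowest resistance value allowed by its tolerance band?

279 Ω

Orange → 3 (first significant figure)
Brown → 1 (second significant figure)
Brown → ×10 multiplier
Silver → ±10% tolerance
31 × 10 = 310 Ω
Lowest = 310 × (1 − 10/100) = 279 Ω.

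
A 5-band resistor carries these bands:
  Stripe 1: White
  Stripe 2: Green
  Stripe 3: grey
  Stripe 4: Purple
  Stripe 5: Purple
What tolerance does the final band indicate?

The last band, violet, is the tolerance band.
Violet corresponds to ±0.1%.

±0.1%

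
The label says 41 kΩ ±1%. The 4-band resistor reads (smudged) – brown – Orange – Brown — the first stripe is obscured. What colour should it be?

yellow

41000 Ω = 41 × 10^3.
The first band gives digit 4 of the significand, and 4 is yellow.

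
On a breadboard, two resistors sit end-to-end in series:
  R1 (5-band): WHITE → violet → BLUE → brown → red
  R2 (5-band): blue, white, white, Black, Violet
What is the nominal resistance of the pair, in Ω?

10459 Ω

R1: white, violet, blue → 976; brown ×10 → 9760 Ω.
R2: blue, white, white → 699; black ×1 → 699 Ω.
Series: 9760 + 699 = 10459 Ω.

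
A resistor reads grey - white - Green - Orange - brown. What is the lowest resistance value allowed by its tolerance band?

886050 Ω

Grey → 8 (first significant figure)
White → 9 (second significant figure)
Green → 5 (third significant figure)
Orange → ×10^3 multiplier
Brown → ±1% tolerance
895 × 1000 = 895000 Ω
Lowest = 895000 × (1 − 1/100) = 886050 Ω.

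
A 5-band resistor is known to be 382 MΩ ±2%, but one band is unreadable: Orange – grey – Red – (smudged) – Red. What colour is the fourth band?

382000000 Ω = 382 × 10^6.
The fourth band is the multiplier, 10^6, which is blue.

blue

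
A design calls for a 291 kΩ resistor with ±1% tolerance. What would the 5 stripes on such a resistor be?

red, white, brown, orange, brown

291000 Ω = 291 × 10^3.
2 → red
9 → white
1 → brown
Multiplier 10^3 → orange.
±1% tolerance → brown.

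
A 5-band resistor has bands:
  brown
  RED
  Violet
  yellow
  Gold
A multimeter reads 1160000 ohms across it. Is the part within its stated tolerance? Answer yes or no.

Brown → 1 (first significant figure)
Red → 2 (second significant figure)
Violet → 7 (third significant figure)
Yellow → ×10^4 multiplier
Gold → ±5% tolerance
127 × 10000 = 1270000 Ω
Allowed range: 1206500 Ω to 1333500 Ω.
1160000 ohms lies outside that range.

no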